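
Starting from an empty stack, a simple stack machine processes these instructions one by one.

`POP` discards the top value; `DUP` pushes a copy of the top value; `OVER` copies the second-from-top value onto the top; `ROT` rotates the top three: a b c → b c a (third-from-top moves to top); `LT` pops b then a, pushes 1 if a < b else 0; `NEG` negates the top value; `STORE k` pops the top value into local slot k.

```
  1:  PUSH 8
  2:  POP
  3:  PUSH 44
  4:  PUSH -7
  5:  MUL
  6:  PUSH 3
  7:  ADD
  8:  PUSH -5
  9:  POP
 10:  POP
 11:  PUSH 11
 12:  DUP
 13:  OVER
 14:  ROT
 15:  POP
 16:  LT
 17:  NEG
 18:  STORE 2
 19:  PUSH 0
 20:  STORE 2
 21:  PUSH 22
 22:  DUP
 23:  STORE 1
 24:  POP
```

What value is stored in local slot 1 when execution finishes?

22

PUSH 8  → [8]
POP     → []
PUSH 44 → [44]
PUSH -7 → [44, -7]
MUL     → [-308]
PUSH 3  → [-308, 3]
ADD     → [-305]
PUSH -5 → [-305, -5]
POP     → [-305]
POP     → []
PUSH 11 → [11]
DUP     → [11, 11]
OVER    → [11, 11, 11]
ROT     → [11, 11, 11]
POP     → [11, 11]
LT      → [0]
NEG     → [0]
STORE 2 → []
PUSH 0  → [0]
STORE 2 → []
PUSH 22 → [22]
DUP     → [22, 22]
STORE 1 → [22]
POP     → []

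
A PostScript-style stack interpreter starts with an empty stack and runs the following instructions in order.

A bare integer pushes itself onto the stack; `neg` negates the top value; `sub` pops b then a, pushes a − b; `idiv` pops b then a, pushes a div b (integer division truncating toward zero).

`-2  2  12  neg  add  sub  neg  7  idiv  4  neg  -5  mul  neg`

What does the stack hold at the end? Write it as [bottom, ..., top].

-2   -> [-2]
2    -> [-2, 2]
12   -> [-2, 2, 12]
neg  -> [-2, 2, -12]
add  -> [-2, -10]
sub  -> [8]
neg  -> [-8]
7    -> [-8, 7]
idiv -> [-1]
4    -> [-1, 4]
neg  -> [-1, -4]
-5   -> [-1, -4, -5]
mul  -> [-1, 20]
neg  -> [-1, -20]

[-1, -20]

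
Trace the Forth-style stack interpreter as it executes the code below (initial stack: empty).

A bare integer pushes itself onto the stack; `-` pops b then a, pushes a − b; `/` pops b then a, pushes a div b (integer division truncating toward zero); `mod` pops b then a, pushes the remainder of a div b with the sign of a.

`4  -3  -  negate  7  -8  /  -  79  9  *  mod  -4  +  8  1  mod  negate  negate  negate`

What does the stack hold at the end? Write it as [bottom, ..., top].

4      : 4
-3     : 4 -3
-      : 7
negate : -7
7      : -7 7
-8     : -7 7 -8
/      : -7 0
-      : -7
79     : -7 79
9      : -7 79 9
*      : -7 711
mod    : -7
-4     : -7 -4
+      : -11
8      : -11 8
1      : -11 8 1
mod    : -11 0
negate : -11 0
negate : -11 0
negate : -11 0

[-11, 0]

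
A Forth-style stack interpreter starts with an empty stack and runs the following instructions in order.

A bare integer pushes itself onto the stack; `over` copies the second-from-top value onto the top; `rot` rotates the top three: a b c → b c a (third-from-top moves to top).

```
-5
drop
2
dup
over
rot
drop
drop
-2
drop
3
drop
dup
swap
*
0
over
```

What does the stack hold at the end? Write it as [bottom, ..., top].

[4, 0, 4]

-5   -> -5
drop -> (empty)
2    -> 2
dup  -> 2 2
over -> 2 2 2
rot  -> 2 2 2
drop -> 2 2
drop -> 2
-2   -> 2 -2
drop -> 2
3    -> 2 3
drop -> 2
dup  -> 2 2
swap -> 2 2
*    -> 4
0    -> 4 0
over -> 4 0 4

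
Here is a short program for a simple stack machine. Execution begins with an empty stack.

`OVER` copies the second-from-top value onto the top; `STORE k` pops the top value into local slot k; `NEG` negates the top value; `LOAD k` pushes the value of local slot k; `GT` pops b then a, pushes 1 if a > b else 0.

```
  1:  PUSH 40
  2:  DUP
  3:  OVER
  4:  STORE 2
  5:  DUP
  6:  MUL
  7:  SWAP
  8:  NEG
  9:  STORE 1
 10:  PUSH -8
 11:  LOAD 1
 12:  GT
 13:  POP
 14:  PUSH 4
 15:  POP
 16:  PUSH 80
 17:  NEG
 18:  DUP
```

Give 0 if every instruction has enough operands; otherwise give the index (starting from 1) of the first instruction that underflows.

PUSH 40  [40]
DUP      [40, 40]
OVER     [40, 40, 40]
STORE 2  [40, 40]
DUP      [40, 40, 40]
MUL      [40, 1600]
SWAP     [1600, 40]
NEG      [1600, -40]
STORE 1  [1600]
PUSH -8  [1600, -8]
LOAD 1   [1600, -8, -40]
GT       [1600, 1]
POP      [1600]
PUSH 4   [1600, 4]
POP      [1600]
PUSH 80  [1600, 80]
NEG      [1600, -80]
DUP      [1600, -80, -80]

0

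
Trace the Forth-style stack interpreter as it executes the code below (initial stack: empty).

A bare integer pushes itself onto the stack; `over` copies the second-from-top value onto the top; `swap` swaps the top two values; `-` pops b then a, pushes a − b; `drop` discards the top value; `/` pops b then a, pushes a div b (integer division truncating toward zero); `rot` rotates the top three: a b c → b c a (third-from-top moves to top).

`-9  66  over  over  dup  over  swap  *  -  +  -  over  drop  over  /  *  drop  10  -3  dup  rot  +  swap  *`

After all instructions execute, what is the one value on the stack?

-21

-9   -> [-9]
66   -> [-9, 66]
over -> [-9, 66, -9]
over -> [-9, 66, -9, 66]
dup  -> [-9, 66, -9, 66, 66]
over -> [-9, 66, -9, 66, 66, 66]
swap -> [-9, 66, -9, 66, 66, 66]
*    -> [-9, 66, -9, 66, 4356]
-    -> [-9, 66, -9, -4290]
+    -> [-9, 66, -4299]
-    -> [-9, 4365]
over -> [-9, 4365, -9]
drop -> [-9, 4365]
over -> [-9, 4365, -9]
/    -> [-9, -485]
*    -> [4365]
drop -> []
10   -> [10]
-3   -> [10, -3]
dup  -> [10, -3, -3]
rot  -> [-3, -3, 10]
+    -> [-3, 7]
swap -> [7, -3]
*    -> [-21]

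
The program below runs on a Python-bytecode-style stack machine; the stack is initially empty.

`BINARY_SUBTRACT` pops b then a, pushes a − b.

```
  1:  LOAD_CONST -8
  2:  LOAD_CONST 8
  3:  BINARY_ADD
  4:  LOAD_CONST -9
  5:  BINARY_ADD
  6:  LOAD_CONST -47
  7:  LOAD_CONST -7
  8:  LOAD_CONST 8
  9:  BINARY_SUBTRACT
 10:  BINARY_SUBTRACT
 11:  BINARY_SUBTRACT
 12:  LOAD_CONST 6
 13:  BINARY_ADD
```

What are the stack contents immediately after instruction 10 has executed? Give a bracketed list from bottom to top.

LOAD_CONST -8   : [-8]
LOAD_CONST 8    : [-8, 8]
BINARY_ADD      : [0]
LOAD_CONST -9   : [0, -9]
BINARY_ADD      : [-9]
LOAD_CONST -47  : [-9, -47]
LOAD_CONST -7   : [-9, -47, -7]
LOAD_CONST 8    : [-9, -47, -7, 8]
BINARY_SUBTRACT : [-9, -47, -15]
BINARY_SUBTRACT : [-9, -32]

[-9, -32]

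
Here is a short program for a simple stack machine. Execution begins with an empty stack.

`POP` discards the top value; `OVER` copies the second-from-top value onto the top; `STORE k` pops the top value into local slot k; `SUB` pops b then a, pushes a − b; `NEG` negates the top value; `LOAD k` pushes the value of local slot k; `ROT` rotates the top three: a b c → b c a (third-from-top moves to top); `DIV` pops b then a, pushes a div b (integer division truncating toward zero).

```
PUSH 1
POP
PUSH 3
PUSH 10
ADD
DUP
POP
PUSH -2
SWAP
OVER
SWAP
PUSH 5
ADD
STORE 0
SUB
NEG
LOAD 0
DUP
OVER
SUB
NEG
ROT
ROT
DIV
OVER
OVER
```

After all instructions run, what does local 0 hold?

PUSH 1  -> [1]
POP     -> []
PUSH 3  -> [3]
PUSH 10 -> [3, 10]
ADD     -> [13]
DUP     -> [13, 13]
POP     -> [13]
PUSH -2 -> [13, -2]
SWAP    -> [-2, 13]
OVER    -> [-2, 13, -2]
SWAP    -> [-2, -2, 13]
PUSH 5  -> [-2, -2, 13, 5]
ADD     -> [-2, -2, 18]
STORE 0 -> [-2, -2]
SUB     -> [0]
NEG     -> [0]
LOAD 0  -> [0, 18]
DUP     -> [0, 18, 18]
OVER    -> [0, 18, 18, 18]
SUB     -> [0, 18, 0]
NEG     -> [0, 18, 0]
ROT     -> [18, 0, 0]
ROT     -> [0, 0, 18]
DIV     -> [0, 0]
OVER    -> [0, 0, 0]
OVER    -> [0, 0, 0, 0]

18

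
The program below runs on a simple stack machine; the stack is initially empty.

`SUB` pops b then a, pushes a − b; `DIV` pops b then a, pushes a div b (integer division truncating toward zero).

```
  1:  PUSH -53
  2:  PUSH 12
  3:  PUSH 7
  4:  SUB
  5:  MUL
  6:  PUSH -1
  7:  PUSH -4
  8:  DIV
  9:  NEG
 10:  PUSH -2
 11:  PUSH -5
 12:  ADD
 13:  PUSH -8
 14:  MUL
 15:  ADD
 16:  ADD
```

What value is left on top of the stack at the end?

-209

PUSH -53 → [-53]
PUSH 12  → [-53, 12]
PUSH 7   → [-53, 12, 7]
SUB      → [-53, 5]
MUL      → [-265]
PUSH -1  → [-265, -1]
PUSH -4  → [-265, -1, -4]
DIV      → [-265, 0]
NEG      → [-265, 0]
PUSH -2  → [-265, 0, -2]
PUSH -5  → [-265, 0, -2, -5]
ADD      → [-265, 0, -7]
PUSH -8  → [-265, 0, -7, -8]
MUL      → [-265, 0, 56]
ADD      → [-265, 56]
ADD      → [-209]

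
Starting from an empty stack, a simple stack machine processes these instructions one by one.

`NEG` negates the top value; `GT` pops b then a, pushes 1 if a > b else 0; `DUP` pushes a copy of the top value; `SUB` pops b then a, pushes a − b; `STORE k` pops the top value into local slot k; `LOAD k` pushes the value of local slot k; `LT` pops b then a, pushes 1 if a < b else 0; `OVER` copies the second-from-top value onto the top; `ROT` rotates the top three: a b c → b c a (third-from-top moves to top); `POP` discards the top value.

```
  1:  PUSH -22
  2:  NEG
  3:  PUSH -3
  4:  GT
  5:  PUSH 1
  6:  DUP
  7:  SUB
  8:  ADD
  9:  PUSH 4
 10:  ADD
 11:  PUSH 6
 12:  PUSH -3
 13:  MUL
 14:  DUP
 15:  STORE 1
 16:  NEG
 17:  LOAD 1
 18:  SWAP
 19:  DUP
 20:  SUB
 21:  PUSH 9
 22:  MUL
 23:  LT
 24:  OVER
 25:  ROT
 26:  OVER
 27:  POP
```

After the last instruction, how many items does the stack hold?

PUSH -22 → [-22]
NEG      → [22]
PUSH -3  → [22, -3]
GT       → [1]
PUSH 1   → [1, 1]
DUP      → [1, 1, 1]
SUB      → [1, 0]
ADD      → [1]
PUSH 4   → [1, 4]
ADD      → [5]
PUSH 6   → [5, 6]
PUSH -3  → [5, 6, -3]
MUL      → [5, -18]
DUP      → [5, -18, -18]
STORE 1  → [5, -18]
NEG      → [5, 18]
LOAD 1   → [5, 18, -18]
SWAP     → [5, -18, 18]
DUP      → [5, -18, 18, 18]
SUB      → [5, -18, 0]
PUSH 9   → [5, -18, 0, 9]
MUL      → [5, -18, 0]
LT       → [5, 1]
OVER     → [5, 1, 5]
ROT      → [1, 5, 5]
OVER     → [1, 5, 5, 5]
POP      → [1, 5, 5]

3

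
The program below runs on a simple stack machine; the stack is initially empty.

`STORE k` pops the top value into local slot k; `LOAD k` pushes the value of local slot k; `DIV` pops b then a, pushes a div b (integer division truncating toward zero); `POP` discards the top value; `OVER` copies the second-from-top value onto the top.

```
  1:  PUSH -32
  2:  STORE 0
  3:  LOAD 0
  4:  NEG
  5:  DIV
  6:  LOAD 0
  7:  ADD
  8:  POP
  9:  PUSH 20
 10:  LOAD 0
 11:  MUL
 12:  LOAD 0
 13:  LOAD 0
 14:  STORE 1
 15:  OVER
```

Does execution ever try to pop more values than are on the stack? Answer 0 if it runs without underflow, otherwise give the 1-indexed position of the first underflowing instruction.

PUSH -32 : [-32]
STORE 0  : []
LOAD 0   : [-32]
NEG      : [32]
DIV  — needs 2 operands, stack has 1 → underflow

5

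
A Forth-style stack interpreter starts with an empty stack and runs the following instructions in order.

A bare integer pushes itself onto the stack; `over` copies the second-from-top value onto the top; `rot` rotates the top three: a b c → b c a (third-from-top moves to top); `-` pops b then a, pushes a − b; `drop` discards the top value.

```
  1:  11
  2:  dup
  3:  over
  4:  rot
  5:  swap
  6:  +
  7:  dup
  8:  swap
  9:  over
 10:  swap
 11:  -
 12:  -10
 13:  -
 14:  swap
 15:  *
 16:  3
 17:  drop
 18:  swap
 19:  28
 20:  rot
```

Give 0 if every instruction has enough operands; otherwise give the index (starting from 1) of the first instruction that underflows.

0

11   → 11
dup  → 11 11
over → 11 11 11
rot  → 11 11 11
swap → 11 11 11
+    → 11 22
dup  → 11 22 22
swap → 11 22 22
over → 11 22 22 22
swap → 11 22 22 22
-    → 11 22 0
-10  → 11 22 0 -10
-    → 11 22 10
swap → 11 10 22
*    → 11 220
3    → 11 220 3
drop → 11 220
swap → 220 11
28   → 220 11 28
rot  → 11 28 220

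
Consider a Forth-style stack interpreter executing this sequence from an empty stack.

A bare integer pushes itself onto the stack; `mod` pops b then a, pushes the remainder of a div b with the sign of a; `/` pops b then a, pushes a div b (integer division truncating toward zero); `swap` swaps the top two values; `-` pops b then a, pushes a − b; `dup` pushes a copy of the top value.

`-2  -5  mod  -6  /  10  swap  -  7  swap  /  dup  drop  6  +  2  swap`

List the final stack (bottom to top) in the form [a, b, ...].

-2   : -2
-5   : -2 -5
mod  : -2
-6   : -2 -6
/    : 0
10   : 0 10
swap : 10 0
-    : 10
7    : 10 7
swap : 7 10
/    : 0
dup  : 0 0
drop : 0
6    : 0 6
+    : 6
2    : 6 2
swap : 2 6

[2, 6]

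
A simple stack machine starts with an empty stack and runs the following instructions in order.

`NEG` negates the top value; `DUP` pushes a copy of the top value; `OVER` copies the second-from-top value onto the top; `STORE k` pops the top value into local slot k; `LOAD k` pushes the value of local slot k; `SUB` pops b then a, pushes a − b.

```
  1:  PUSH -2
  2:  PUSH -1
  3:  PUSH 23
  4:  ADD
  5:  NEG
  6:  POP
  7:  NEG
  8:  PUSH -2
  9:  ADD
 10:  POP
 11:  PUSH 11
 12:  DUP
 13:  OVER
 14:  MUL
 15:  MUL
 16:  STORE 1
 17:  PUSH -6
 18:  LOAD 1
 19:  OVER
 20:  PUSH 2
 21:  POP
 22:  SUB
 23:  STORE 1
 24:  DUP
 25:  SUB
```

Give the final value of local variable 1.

1337

PUSH -2 -> -2
PUSH -1 -> -2 -1
PUSH 23 -> -2 -1 23
ADD     -> -2 22
NEG     -> -2 -22
POP     -> -2
NEG     -> 2
PUSH -2 -> 2 -2
ADD     -> 0
POP     -> (empty)
PUSH 11 -> 11
DUP     -> 11 11
OVER    -> 11 11 11
MUL     -> 11 121
MUL     -> 1331
STORE 1 -> (empty)
PUSH -6 -> -6
LOAD 1  -> -6 1331
OVER    -> -6 1331 -6
PUSH 2  -> -6 1331 -6 2
POP     -> -6 1331 -6
SUB     -> -6 1337
STORE 1 -> -6
DUP     -> -6 -6
SUB     -> 0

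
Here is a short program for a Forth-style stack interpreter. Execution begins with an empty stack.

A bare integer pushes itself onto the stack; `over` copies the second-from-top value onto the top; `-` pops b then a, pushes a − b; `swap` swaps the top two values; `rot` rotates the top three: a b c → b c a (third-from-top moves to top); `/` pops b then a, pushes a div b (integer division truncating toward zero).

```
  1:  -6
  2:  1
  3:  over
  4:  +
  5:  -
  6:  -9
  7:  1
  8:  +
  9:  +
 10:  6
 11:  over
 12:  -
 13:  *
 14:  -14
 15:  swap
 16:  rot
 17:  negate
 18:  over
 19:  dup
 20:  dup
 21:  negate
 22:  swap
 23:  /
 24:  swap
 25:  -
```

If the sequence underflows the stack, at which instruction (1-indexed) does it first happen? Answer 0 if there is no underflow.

-6   : [-6]
1    : [-6, 1]
over : [-6, 1, -6]
+    : [-6, -5]
-    : [-1]
-9   : [-1, -9]
1    : [-1, -9, 1]
+    : [-1, -8]
+    : [-9]
6    : [-9, 6]
over : [-9, 6, -9]
-    : [-9, 15]
*    : [-135]
-14  : [-135, -14]
swap : [-14, -135]
rot  — needs 3 operands, stack has 2 → underflow

16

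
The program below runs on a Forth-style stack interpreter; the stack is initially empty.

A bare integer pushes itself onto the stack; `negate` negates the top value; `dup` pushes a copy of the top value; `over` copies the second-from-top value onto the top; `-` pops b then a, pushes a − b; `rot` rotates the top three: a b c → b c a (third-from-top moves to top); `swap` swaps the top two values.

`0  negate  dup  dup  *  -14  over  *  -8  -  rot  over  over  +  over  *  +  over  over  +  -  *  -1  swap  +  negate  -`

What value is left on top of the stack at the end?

-65

0      : 0
negate : 0
dup    : 0 0
dup    : 0 0 0
*      : 0 0
-14    : 0 0 -14
over   : 0 0 -14 0
*      : 0 0 0
-8     : 0 0 0 -8
-      : 0 0 8
rot    : 0 8 0
over   : 0 8 0 8
over   : 0 8 0 8 0
+      : 0 8 0 8
over   : 0 8 0 8 0
*      : 0 8 0 0
+      : 0 8 0
over   : 0 8 0 8
over   : 0 8 0 8 0
+      : 0 8 0 8
-      : 0 8 -8
*      : 0 -64
-1     : 0 -64 -1
swap   : 0 -1 -64
+      : 0 -65
negate : 0 65
-      : -65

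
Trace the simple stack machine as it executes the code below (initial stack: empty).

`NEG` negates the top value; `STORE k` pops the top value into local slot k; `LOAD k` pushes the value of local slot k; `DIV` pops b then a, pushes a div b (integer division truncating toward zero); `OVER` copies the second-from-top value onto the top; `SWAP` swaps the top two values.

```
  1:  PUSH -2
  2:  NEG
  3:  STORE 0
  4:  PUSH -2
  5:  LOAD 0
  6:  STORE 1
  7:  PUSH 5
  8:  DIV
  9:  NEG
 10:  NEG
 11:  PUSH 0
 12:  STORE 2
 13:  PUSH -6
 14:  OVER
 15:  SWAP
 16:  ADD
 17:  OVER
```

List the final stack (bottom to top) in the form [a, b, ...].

[0, -6, 0]

PUSH -2 → [-2]
NEG     → [2]
STORE 0 → []
PUSH -2 → [-2]
LOAD 0  → [-2, 2]
STORE 1 → [-2]
PUSH 5  → [-2, 5]
DIV     → [0]
NEG     → [0]
NEG     → [0]
PUSH 0  → [0, 0]
STORE 2 → [0]
PUSH -6 → [0, -6]
OVER    → [0, -6, 0]
SWAP    → [0, 0, -6]
ADD     → [0, -6]
OVER    → [0, -6, 0]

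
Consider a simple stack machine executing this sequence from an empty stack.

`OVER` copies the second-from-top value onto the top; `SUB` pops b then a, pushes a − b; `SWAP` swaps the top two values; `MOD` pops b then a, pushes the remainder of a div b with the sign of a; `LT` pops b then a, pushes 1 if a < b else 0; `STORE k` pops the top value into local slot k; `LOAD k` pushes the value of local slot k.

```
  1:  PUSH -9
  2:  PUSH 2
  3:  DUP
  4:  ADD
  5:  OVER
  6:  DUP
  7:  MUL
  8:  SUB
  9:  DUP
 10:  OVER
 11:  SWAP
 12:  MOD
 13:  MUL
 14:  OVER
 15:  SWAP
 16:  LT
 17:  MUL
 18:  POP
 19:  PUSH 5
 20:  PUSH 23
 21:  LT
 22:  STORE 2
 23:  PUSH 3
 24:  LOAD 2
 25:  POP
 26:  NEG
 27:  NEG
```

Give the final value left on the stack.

PUSH -9 : [-9]
PUSH 2  : [-9, 2]
DUP     : [-9, 2, 2]
ADD     : [-9, 4]
OVER    : [-9, 4, -9]
DUP     : [-9, 4, -9, -9]
MUL     : [-9, 4, 81]
SUB     : [-9, -77]
DUP     : [-9, -77, -77]
OVER    : [-9, -77, -77, -77]
SWAP    : [-9, -77, -77, -77]
MOD     : [-9, -77, 0]
MUL     : [-9, 0]
OVER    : [-9, 0, -9]
SWAP    : [-9, -9, 0]
LT      : [-9, 1]
MUL     : [-9]
POP     : []
PUSH 5  : [5]
PUSH 23 : [5, 23]
LT      : [1]
STORE 2 : []
PUSH 3  : [3]
LOAD 2  : [3, 1]
POP     : [3]
NEG     : [-3]
NEG     : [3]

3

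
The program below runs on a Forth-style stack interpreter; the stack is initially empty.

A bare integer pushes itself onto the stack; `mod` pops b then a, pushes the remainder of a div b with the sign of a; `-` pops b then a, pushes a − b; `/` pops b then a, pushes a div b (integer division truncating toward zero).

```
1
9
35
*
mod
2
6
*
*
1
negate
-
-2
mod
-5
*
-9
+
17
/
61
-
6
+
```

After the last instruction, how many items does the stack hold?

1      → 1
9      → 1 9
35     → 1 9 35
*      → 1 315
mod    → 1
2      → 1 2
6      → 1 2 6
*      → 1 12
*      → 12
1      → 12 1
negate → 12 -1
-      → 13
-2     → 13 -2
mod    → 1
-5     → 1 -5
*      → -5
-9     → -5 -9
+      → -14
17     → -14 17
/      → 0
61     → 0 61
-      → -61
6      → -61 6
+      → -55

1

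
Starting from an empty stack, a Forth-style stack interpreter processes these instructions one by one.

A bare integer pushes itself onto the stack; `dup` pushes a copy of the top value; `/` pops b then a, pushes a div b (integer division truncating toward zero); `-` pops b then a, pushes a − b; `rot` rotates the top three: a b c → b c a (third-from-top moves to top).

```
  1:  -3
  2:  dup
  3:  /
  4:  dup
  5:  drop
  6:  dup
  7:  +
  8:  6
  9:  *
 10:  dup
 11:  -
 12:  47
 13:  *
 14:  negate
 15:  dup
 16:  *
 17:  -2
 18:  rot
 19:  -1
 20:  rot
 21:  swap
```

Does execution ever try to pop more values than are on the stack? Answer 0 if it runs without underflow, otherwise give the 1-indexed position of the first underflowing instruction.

18

-3     -> -3
dup    -> -3 -3
/      -> 1
dup    -> 1 1
drop   -> 1
dup    -> 1 1
+      -> 2
6      -> 2 6
*      -> 12
dup    -> 12 12
-      -> 0
47     -> 0 47
*      -> 0
negate -> 0
dup    -> 0 0
*      -> 0
-2     -> 0 -2
rot  — needs 3 operands, stack has 2 → underflow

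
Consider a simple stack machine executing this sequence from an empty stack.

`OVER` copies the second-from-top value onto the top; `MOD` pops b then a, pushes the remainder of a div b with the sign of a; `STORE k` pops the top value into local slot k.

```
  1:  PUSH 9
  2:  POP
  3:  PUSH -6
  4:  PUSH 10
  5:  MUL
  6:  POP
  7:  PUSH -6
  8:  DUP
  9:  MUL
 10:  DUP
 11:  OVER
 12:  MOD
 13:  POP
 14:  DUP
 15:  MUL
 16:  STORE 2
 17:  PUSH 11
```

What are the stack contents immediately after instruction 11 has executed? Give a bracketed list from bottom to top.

[36, 36, 36]

PUSH 9   [9]
POP      []
PUSH -6  [-6]
PUSH 10  [-6, 10]
MUL      [-60]
POP      []
PUSH -6  [-6]
DUP      [-6, -6]
MUL      [36]
DUP      [36, 36]
OVER     [36, 36, 36]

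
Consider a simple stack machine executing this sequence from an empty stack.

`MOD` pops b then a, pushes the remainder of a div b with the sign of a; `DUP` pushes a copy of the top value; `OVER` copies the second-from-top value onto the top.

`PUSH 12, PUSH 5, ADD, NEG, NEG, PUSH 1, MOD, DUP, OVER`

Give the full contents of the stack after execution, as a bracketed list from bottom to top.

[0, 0, 0]

PUSH 12 -> [12]
PUSH 5  -> [12, 5]
ADD     -> [17]
NEG     -> [-17]
NEG     -> [17]
PUSH 1  -> [17, 1]
MOD     -> [0]
DUP     -> [0, 0]
OVER    -> [0, 0, 0]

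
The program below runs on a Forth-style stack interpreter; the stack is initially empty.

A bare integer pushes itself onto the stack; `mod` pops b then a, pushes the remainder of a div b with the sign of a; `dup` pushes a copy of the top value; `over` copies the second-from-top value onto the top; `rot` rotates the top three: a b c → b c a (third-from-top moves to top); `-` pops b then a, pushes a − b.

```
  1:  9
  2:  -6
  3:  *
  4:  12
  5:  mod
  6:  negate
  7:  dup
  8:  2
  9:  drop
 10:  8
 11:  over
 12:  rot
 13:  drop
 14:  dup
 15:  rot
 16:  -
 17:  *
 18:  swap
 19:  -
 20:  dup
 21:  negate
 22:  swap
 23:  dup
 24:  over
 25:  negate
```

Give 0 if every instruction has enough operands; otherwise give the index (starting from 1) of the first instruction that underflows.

0

9      -> 9
-6     -> 9 -6
*      -> -54
12     -> -54 12
mod    -> -6
negate -> 6
dup    -> 6 6
2      -> 6 6 2
drop   -> 6 6
8      -> 6 6 8
over   -> 6 6 8 6
rot    -> 6 8 6 6
drop   -> 6 8 6
dup    -> 6 8 6 6
rot    -> 6 6 6 8
-      -> 6 6 -2
*      -> 6 -12
swap   -> -12 6
-      -> -18
dup    -> -18 -18
negate -> -18 18
swap   -> 18 -18
dup    -> 18 -18 -18
over   -> 18 -18 -18 -18
negate -> 18 -18 -18 18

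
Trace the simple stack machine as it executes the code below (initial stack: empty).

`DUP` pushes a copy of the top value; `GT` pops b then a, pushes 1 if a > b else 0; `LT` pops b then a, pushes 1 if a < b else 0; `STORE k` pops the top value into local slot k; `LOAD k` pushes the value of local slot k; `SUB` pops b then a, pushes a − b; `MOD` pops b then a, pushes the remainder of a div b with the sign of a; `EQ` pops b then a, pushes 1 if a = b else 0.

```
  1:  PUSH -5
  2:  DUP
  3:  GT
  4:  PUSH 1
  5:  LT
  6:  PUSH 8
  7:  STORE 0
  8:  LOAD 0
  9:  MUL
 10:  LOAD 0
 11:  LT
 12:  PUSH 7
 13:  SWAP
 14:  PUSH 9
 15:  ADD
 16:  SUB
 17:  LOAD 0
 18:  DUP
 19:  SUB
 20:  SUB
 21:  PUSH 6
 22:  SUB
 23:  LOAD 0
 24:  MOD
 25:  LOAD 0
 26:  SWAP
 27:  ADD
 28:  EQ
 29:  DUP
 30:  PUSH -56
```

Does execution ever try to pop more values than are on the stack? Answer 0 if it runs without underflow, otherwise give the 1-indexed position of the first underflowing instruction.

PUSH -5 : -5
DUP     : -5 -5
GT      : 0
PUSH 1  : 0 1
LT      : 1
PUSH 8  : 1 8
STORE 0 : 1
LOAD 0  : 1 8
MUL     : 8
LOAD 0  : 8 8
LT      : 0
PUSH 7  : 0 7
SWAP    : 7 0
PUSH 9  : 7 0 9
ADD     : 7 9
SUB     : -2
LOAD 0  : -2 8
DUP     : -2 8 8
SUB     : -2 0
SUB     : -2
PUSH 6  : -2 6
SUB     : -8
LOAD 0  : -8 8
MOD     : 0
LOAD 0  : 0 8
SWAP    : 8 0
ADD     : 8
EQ  — needs 2 operands, stack has 1 → underflow

28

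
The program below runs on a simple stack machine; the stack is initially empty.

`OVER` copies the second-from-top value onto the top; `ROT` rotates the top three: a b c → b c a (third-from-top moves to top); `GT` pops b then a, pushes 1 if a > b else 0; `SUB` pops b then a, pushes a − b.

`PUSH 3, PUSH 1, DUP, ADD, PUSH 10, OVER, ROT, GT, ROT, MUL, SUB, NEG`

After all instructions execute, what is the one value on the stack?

PUSH 3  -> [3]
PUSH 1  -> [3, 1]
DUP     -> [3, 1, 1]
ADD     -> [3, 2]
PUSH 10 -> [3, 2, 10]
OVER    -> [3, 2, 10, 2]
ROT     -> [3, 10, 2, 2]
GT      -> [3, 10, 0]
ROT     -> [10, 0, 3]
MUL     -> [10, 0]
SUB     -> [10]
NEG     -> [-10]

-10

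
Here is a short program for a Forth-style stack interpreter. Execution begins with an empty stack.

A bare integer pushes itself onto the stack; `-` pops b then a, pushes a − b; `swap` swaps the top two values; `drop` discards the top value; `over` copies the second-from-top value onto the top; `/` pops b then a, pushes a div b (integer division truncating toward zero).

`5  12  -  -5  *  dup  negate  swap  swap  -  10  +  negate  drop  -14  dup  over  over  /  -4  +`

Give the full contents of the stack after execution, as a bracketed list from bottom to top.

[-14, -14, -3]

5       [5]
12      [5, 12]
-       [-7]
-5      [-7, -5]
*       [35]
dup     [35, 35]
negate  [35, -35]
swap    [-35, 35]
swap    [35, -35]
-       [70]
10      [70, 10]
+       [80]
negate  [-80]
drop    []
-14     [-14]
dup     [-14, -14]
over    [-14, -14, -14]
over    [-14, -14, -14, -14]
/       [-14, -14, 1]
-4      [-14, -14, 1, -4]
+       [-14, -14, -3]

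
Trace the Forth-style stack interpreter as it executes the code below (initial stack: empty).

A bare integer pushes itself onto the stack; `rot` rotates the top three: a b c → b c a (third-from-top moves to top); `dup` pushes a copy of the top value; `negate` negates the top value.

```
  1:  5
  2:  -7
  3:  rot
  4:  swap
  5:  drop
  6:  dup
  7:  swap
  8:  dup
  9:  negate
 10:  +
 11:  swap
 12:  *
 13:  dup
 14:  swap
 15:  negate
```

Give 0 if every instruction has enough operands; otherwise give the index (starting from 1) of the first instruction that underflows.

3

5  -> [5]
-7 -> [5, -7]
rot  — needs 3 operands, stack has 2 → underflow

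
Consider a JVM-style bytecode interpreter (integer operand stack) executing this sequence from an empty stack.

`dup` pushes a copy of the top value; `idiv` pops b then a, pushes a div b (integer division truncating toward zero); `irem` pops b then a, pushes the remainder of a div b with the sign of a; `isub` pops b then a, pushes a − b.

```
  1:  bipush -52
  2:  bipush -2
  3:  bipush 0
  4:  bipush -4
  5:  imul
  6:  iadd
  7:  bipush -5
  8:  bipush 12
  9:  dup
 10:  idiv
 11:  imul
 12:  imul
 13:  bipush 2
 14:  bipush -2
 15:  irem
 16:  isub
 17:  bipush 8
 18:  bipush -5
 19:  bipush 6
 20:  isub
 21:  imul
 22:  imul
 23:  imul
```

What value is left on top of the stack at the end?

45760

bipush -52 → [-52]
bipush -2  → [-52, -2]
bipush 0   → [-52, -2, 0]
bipush -4  → [-52, -2, 0, -4]
imul       → [-52, -2, 0]
iadd       → [-52, -2]
bipush -5  → [-52, -2, -5]
bipush 12  → [-52, -2, -5, 12]
dup        → [-52, -2, -5, 12, 12]
idiv       → [-52, -2, -5, 1]
imul       → [-52, -2, -5]
imul       → [-52, 10]
bipush 2   → [-52, 10, 2]
bipush -2  → [-52, 10, 2, -2]
irem       → [-52, 10, 0]
isub       → [-52, 10]
bipush 8   → [-52, 10, 8]
bipush -5  → [-52, 10, 8, -5]
bipush 6   → [-52, 10, 8, -5, 6]
isub       → [-52, 10, 8, -11]
imul       → [-52, 10, -88]
imul       → [-52, -880]
imul       → [45760]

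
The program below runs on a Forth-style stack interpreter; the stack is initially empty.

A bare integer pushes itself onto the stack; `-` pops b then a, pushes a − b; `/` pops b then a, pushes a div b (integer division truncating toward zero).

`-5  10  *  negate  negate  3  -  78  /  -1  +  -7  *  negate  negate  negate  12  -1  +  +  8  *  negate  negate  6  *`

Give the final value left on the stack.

192

-5     → [-5]
10     → [-5, 10]
*      → [-50]
negate → [50]
negate → [-50]
3      → [-50, 3]
-      → [-53]
78     → [-53, 78]
/      → [0]
-1     → [0, -1]
+      → [-1]
-7     → [-1, -7]
*      → [7]
negate → [-7]
negate → [7]
negate → [-7]
12     → [-7, 12]
-1     → [-7, 12, -1]
+      → [-7, 11]
+      → [4]
8      → [4, 8]
*      → [32]
negate → [-32]
negate → [32]
6      → [32, 6]
*      → [192]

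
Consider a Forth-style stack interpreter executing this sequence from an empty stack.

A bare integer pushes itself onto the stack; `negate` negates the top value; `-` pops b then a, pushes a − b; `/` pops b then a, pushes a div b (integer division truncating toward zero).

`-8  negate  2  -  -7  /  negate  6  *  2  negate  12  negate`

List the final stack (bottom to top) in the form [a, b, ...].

[0, -2, -12]

-8     : [-8]
negate : [8]
2      : [8, 2]
-      : [6]
-7     : [6, -7]
/      : [0]
negate : [0]
6      : [0, 6]
*      : [0]
2      : [0, 2]
negate : [0, -2]
12     : [0, -2, 12]
negate : [0, -2, -12]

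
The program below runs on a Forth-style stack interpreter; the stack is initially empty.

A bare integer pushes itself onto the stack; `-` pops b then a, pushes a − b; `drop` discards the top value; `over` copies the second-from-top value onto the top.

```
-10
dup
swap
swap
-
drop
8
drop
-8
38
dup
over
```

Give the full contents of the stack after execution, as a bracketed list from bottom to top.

-10   -10
dup   -10 -10
swap  -10 -10
swap  -10 -10
-     0
drop  (empty)
8     8
drop  (empty)
-8    -8
38    -8 38
dup   -8 38 38
over  -8 38 38 38

[-8, 38, 38, 38]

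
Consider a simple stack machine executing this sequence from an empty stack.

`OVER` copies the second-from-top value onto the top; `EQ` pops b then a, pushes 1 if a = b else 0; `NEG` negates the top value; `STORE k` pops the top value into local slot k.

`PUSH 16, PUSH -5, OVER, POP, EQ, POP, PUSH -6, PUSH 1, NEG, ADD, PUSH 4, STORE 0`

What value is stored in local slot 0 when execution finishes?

4

PUSH 16 -> 16
PUSH -5 -> 16 -5
OVER    -> 16 -5 16
POP     -> 16 -5
EQ      -> 0
POP     -> (empty)
PUSH -6 -> -6
PUSH 1  -> -6 1
NEG     -> -6 -1
ADD     -> -7
PUSH 4  -> -7 4
STORE 0 -> -7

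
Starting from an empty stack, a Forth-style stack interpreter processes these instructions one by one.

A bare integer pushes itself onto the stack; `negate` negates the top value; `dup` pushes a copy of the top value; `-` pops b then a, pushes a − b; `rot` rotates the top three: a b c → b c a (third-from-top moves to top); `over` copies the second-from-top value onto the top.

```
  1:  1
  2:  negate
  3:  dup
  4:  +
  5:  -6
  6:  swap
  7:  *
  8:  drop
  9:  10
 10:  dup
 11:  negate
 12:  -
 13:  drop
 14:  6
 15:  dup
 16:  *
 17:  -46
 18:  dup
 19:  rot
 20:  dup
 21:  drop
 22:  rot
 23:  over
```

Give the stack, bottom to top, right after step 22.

1      → 1
negate → -1
dup    → -1 -1
+      → -2
-6     → -2 -6
swap   → -6 -2
*      → 12
drop   → (empty)
10     → 10
dup    → 10 10
negate → 10 -10
-      → 20
drop   → (empty)
6      → 6
dup    → 6 6
*      → 36
-46    → 36 -46
dup    → 36 -46 -46
rot    → -46 -46 36
dup    → -46 -46 36 36
drop   → -46 -46 36
rot    → -46 36 -46

[-46, 36, -46]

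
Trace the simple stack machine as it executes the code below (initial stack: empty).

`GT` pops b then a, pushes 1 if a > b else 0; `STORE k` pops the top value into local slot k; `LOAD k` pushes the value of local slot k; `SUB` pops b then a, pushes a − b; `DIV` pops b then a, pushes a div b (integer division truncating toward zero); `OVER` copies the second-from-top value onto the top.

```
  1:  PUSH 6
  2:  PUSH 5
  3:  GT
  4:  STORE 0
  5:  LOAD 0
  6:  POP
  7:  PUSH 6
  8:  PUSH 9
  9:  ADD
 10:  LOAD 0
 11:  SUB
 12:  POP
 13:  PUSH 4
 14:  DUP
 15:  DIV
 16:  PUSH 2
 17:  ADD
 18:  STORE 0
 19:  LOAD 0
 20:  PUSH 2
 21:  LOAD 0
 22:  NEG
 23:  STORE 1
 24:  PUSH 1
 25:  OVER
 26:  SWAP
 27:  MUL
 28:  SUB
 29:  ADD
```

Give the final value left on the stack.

PUSH 6  -> 6
PUSH 5  -> 6 5
GT      -> 1
STORE 0 -> (empty)
LOAD 0  -> 1
POP     -> (empty)
PUSH 6  -> 6
PUSH 9  -> 6 9
ADD     -> 15
LOAD 0  -> 15 1
SUB     -> 14
POP     -> (empty)
PUSH 4  -> 4
DUP     -> 4 4
DIV     -> 1
PUSH 2  -> 1 2
ADD     -> 3
STORE 0 -> (empty)
LOAD 0  -> 3
PUSH 2  -> 3 2
LOAD 0  -> 3 2 3
NEG     -> 3 2 -3
STORE 1 -> 3 2
PUSH 1  -> 3 2 1
OVER    -> 3 2 1 2
SWAP    -> 3 2 2 1
MUL     -> 3 2 2
SUB     -> 3 0
ADD     -> 3

3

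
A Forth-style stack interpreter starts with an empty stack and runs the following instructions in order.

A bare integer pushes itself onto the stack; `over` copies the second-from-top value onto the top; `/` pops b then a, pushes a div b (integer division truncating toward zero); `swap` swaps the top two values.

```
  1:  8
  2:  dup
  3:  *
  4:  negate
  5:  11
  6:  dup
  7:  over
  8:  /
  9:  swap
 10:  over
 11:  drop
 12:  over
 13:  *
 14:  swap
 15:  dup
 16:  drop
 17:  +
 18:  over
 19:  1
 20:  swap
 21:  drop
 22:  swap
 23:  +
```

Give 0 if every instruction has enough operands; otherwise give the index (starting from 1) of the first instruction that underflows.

0

8      → [8]
dup    → [8, 8]
*      → [64]
negate → [-64]
11     → [-64, 11]
dup    → [-64, 11, 11]
over   → [-64, 11, 11, 11]
/      → [-64, 11, 1]
swap   → [-64, 1, 11]
over   → [-64, 1, 11, 1]
drop   → [-64, 1, 11]
over   → [-64, 1, 11, 1]
*      → [-64, 1, 11]
swap   → [-64, 11, 1]
dup    → [-64, 11, 1, 1]
drop   → [-64, 11, 1]
+      → [-64, 12]
over   → [-64, 12, -64]
1      → [-64, 12, -64, 1]
swap   → [-64, 12, 1, -64]
drop   → [-64, 12, 1]
swap   → [-64, 1, 12]
+      → [-64, 13]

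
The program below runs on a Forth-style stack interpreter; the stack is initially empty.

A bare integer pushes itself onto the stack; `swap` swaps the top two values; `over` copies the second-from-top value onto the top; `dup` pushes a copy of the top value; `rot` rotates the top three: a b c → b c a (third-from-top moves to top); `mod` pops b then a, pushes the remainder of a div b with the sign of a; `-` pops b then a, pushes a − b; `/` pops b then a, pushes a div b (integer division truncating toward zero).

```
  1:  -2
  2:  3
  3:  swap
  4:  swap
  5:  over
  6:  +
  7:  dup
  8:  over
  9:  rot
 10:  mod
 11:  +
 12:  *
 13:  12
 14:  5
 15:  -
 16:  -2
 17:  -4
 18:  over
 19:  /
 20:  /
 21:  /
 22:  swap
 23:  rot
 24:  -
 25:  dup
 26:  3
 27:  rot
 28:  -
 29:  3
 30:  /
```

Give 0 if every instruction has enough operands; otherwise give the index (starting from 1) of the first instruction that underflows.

-2   → -2
3    → -2 3
swap → 3 -2
swap → -2 3
over → -2 3 -2
+    → -2 1
dup  → -2 1 1
over → -2 1 1 1
rot  → -2 1 1 1
mod  → -2 1 0
+    → -2 1
*    → -2
12   → -2 12
5    → -2 12 5
-    → -2 7
-2   → -2 7 -2
-4   → -2 7 -2 -4
over → -2 7 -2 -4 -2
/    → -2 7 -2 2
/    → -2 7 -1
/    → -2 -7
swap → -7 -2
rot  — needs 3 operands, stack has 2 → underflow

23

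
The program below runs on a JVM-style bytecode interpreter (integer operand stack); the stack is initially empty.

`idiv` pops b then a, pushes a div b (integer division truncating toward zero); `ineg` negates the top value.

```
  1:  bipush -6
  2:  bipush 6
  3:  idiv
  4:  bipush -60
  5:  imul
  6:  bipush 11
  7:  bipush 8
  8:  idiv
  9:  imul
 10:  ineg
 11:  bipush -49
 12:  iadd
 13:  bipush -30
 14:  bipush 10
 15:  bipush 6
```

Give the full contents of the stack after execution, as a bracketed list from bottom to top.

bipush -6  -> -6
bipush 6   -> -6 6
idiv       -> -1
bipush -60 -> -1 -60
imul       -> 60
bipush 11  -> 60 11
bipush 8   -> 60 11 8
idiv       -> 60 1
imul       -> 60
ineg       -> -60
bipush -49 -> -60 -49
iadd       -> -109
bipush -30 -> -109 -30
bipush 10  -> -109 -30 10
bipush 6   -> -109 -30 10 6

[-109, -30, 10, 6]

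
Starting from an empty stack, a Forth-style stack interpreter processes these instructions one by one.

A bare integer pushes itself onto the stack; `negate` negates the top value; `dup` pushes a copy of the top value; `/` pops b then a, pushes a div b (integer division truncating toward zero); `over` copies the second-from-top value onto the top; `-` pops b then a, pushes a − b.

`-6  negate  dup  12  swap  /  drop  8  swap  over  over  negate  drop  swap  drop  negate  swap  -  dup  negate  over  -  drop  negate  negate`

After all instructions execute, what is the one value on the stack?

-6     : [-6]
negate : [6]
dup    : [6, 6]
12     : [6, 6, 12]
swap   : [6, 12, 6]
/      : [6, 2]
drop   : [6]
8      : [6, 8]
swap   : [8, 6]
over   : [8, 6, 8]
over   : [8, 6, 8, 6]
negate : [8, 6, 8, -6]
drop   : [8, 6, 8]
swap   : [8, 8, 6]
drop   : [8, 8]
negate : [8, -8]
swap   : [-8, 8]
-      : [-16]
dup    : [-16, -16]
negate : [-16, 16]
over   : [-16, 16, -16]
-      : [-16, 32]
drop   : [-16]
negate : [16]
negate : [-16]

-16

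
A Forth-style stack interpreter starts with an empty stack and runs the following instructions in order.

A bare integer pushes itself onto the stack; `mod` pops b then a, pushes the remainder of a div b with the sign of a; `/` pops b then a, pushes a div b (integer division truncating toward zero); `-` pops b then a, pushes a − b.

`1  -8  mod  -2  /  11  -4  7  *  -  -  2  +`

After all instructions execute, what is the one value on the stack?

-37

1    1
-8   1 -8
mod  1
-2   1 -2
/    0
11   0 11
-4   0 11 -4
7    0 11 -4 7
*    0 11 -28
-    0 39
-    -39
2    -39 2
+    -37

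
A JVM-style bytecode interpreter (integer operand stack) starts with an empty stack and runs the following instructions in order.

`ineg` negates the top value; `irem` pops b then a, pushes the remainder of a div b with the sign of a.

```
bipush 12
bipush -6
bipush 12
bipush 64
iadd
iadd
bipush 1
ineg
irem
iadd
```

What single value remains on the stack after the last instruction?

bipush 12 → 12
bipush -6 → 12 -6
bipush 12 → 12 -6 12
bipush 64 → 12 -6 12 64
iadd      → 12 -6 76
iadd      → 12 70
bipush 1  → 12 70 1
ineg      → 12 70 -1
irem      → 12 0
iadd      → 12

12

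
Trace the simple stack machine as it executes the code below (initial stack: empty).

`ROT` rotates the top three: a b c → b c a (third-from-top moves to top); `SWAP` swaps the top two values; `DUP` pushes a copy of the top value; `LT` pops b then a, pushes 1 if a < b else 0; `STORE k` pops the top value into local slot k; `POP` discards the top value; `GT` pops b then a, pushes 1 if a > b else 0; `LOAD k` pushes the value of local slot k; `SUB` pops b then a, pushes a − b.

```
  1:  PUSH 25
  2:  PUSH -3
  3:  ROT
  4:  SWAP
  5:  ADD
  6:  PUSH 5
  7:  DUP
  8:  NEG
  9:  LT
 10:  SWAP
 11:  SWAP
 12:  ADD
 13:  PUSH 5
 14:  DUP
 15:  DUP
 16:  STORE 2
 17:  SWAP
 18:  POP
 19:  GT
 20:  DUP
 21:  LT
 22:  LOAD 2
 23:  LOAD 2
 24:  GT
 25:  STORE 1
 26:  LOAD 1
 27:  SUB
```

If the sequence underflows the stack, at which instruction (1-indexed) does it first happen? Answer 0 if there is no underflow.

3

PUSH 25  [25]
PUSH -3  [25, -3]
ROT  — needs 3 operands, stack has 2 → underflow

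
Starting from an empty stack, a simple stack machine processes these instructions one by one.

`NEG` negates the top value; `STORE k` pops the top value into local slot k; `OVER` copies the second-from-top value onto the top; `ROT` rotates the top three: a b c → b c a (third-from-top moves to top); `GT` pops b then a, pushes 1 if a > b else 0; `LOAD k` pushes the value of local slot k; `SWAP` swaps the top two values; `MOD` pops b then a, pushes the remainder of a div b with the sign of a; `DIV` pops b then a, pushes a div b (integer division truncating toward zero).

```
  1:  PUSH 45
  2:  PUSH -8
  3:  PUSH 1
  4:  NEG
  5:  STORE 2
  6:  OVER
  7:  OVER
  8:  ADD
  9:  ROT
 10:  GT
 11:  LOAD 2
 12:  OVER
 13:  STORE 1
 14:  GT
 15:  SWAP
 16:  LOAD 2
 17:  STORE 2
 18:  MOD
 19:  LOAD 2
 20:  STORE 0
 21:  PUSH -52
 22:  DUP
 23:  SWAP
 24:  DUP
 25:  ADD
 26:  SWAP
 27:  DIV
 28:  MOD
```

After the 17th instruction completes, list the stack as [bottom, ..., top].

[1, -8]

PUSH 45  [45]
PUSH -8  [45, -8]
PUSH 1   [45, -8, 1]
NEG      [45, -8, -1]
STORE 2  [45, -8]
OVER     [45, -8, 45]
OVER     [45, -8, 45, -8]
ADD      [45, -8, 37]
ROT      [-8, 37, 45]
GT       [-8, 0]
LOAD 2   [-8, 0, -1]
OVER     [-8, 0, -1, 0]
STORE 1  [-8, 0, -1]
GT       [-8, 1]
SWAP     [1, -8]
LOAD 2   [1, -8, -1]
STORE 2  [1, -8]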